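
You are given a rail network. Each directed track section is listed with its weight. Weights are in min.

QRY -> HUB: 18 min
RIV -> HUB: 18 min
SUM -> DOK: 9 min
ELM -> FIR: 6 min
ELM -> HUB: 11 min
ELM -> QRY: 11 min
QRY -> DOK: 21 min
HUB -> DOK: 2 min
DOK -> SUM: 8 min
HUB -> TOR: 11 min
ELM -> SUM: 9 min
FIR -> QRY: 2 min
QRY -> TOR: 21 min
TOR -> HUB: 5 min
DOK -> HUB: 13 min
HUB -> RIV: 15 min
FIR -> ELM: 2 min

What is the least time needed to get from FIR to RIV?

28 min

Candidate routes:
FIR → ELM → HUB → RIV: 2+11+15 = 28
FIR → QRY → HUB → RIV: 2+18+15 = 35
FIR → ELM → QRY → HUB → RIV: 2+11+18+15 = 46
FIR → QRY → TOR → HUB → RIV: 2+21+5+15 = 43
Cheapest is FIR → ELM → HUB → RIV at 28 min.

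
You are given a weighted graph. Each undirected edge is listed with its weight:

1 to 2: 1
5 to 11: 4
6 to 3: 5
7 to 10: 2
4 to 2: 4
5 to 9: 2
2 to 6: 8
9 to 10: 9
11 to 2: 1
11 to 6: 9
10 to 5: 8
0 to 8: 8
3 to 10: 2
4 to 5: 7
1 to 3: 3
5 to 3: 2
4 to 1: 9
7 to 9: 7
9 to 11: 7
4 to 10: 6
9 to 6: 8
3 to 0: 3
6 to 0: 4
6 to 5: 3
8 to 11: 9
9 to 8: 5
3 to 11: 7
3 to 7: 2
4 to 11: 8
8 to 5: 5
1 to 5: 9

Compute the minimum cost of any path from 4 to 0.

11

Enumerating some paths:
4–5–3–0: 7+2+3 = 12
4–2–1–3–0: 4+1+3+3 = 11
4–10–7–3–0: 6+2+2+3 = 13
The minimum is 11 via 4–2–1–3–0.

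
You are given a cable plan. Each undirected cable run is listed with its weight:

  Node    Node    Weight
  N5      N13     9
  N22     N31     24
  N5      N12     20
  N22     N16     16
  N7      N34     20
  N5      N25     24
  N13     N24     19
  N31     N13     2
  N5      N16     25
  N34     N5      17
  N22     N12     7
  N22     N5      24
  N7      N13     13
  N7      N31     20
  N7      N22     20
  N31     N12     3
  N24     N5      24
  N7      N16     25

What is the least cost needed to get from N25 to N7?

Settle nodes by increasing distance from N25:
N25: 0
N5: 24  (via N25)
N13: 33  (via N5)
N31: 35  (via N13)
N12: 38  (via N31)
N34: 41  (via N5)
N22: 45  (via N12)
N7: 46  (via N13)
Shortest route: N25–N5–N13–N7 = 46.

46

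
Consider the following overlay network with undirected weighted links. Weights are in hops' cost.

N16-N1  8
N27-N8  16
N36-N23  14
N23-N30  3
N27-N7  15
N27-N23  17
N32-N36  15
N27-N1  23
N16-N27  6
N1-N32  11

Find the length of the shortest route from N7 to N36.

46 hops' cost

Shortest distances from N7:
N7: 0
N27: 15  (via N7)
N16: 21  (via N27)
N1: 29  (via N16)
N8: 31  (via N27)
N23: 32  (via N27)
N30: 35  (via N23)
N32: 40  (via N1)
N36: 46  (via N23)
Shortest route: N7 → N27 → N23 → N36 = 46 hops' cost.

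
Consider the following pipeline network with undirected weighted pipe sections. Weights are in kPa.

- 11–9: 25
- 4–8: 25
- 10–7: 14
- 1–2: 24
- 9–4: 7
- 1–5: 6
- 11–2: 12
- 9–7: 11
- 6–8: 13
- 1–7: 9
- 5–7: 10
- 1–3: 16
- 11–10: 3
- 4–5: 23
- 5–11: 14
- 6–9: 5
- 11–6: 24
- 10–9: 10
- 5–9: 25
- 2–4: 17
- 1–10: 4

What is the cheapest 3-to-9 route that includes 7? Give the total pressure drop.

36 kPa

Best 3 to 7: 3 → 1 → 7 costing 25
Best 7 to 9: 7 → 9 costing 11
Total via 7: 25 + 11 = 36 kPa.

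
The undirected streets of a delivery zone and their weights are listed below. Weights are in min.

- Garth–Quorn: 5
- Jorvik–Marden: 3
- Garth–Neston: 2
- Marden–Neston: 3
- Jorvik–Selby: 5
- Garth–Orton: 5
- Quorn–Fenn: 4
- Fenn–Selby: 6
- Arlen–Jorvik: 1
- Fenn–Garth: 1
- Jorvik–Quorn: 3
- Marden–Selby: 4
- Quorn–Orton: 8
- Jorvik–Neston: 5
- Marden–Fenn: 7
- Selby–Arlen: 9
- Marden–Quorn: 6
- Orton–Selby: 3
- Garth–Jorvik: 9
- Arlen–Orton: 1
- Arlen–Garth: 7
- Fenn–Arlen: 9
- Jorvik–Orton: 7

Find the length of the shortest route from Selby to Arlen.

Candidate routes:
Selby - Jorvik - Arlen: 5+1 = 6
Selby - Orton - Arlen: 3+1 = 4
Selby - Marden - Jorvik - Arlen: 4+3+1 = 8
Cheapest is Selby - Orton - Arlen at 4 min.

4 min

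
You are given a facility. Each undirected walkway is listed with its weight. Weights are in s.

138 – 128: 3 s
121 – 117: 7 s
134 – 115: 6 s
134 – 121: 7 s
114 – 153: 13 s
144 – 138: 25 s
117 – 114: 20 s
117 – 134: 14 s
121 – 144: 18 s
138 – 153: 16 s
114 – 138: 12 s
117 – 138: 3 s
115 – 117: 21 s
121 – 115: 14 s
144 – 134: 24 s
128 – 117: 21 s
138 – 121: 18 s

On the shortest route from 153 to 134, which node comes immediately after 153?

138

Candidate routes:
153 → 114 → 138 → 117 → 121 → 134: 13+12+3+7+7 = 42
153 → 138 → 117 → 134: 16+3+14 = 33
153 → 138 → 121 → 134: 16+18+7 = 41
Cheapest is 153 → 138 → 117 → 134 at 33 s.
So from 153 the first move is to 138.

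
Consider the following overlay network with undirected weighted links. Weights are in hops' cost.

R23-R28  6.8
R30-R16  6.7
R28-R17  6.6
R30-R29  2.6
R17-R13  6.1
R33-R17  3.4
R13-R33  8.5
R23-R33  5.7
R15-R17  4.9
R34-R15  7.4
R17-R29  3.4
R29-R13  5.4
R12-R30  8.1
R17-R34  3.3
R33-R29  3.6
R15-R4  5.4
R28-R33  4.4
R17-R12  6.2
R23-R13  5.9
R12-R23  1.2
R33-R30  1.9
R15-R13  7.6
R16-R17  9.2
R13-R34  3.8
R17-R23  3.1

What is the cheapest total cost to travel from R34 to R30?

8.6 hops' cost

Candidate routes:
R34 → R13 → R29 → R30: 3.8+5.4+2.6 = 11.8
R34 → R17 → R29 → R30: 3.3+3.4+2.6 = 9.3
R34 → R17 → R29 → R33 → R30: 3.3+3.4+3.6+1.9 = 12.2
R34 → R17 → R33 → R30: 3.3+3.4+1.9 = 8.6
The minimum is 8.6 hops' cost via R34 → R17 → R33 → R30.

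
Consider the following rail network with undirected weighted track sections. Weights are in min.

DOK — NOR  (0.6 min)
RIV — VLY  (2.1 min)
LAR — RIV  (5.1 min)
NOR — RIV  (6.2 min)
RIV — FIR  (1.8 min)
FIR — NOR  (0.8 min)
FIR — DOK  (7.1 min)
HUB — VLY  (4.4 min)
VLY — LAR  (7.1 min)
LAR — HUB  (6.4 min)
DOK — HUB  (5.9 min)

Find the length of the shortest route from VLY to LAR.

Enumerating some paths:
VLY → RIV → LAR: 2.1+5.1 = 7.2
VLY → LAR: 7.1 = 7.1
VLY → HUB → LAR: 4.4+6.4 = 10.8
Cheapest is VLY → LAR at 7.1 min.

7.1 min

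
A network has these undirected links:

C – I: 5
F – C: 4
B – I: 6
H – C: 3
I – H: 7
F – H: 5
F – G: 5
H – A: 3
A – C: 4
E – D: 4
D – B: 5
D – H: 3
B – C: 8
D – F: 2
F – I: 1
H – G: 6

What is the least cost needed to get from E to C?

10

Candidate routes:
E → D → F → C: 4+2+4 = 10
E → D → H → A → C: 4+3+3+4 = 14
E → D → F → I → C: 4+2+1+5 = 12
E → D → F → H → C: 4+2+5+3 = 14
The minimum is 10 via E → D → F → C.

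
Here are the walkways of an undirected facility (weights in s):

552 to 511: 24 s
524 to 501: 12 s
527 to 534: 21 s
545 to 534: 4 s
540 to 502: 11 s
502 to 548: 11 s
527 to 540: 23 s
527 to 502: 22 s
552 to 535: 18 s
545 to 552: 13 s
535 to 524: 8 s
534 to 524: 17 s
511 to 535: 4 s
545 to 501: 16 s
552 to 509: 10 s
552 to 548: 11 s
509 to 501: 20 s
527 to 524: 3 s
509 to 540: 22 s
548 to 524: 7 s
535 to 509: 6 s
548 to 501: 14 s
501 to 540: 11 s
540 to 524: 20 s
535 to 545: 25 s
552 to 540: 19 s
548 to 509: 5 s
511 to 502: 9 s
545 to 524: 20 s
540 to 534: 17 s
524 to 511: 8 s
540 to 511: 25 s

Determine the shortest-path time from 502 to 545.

Candidate routes:
502 - 511 - 524 - 545: 9+8+20 = 37
502 - 540 - 534 - 545: 11+17+4 = 32
502 - 548 - 552 - 545: 11+11+13 = 35
The minimum is 32 s via 502 - 540 - 534 - 545.

32 s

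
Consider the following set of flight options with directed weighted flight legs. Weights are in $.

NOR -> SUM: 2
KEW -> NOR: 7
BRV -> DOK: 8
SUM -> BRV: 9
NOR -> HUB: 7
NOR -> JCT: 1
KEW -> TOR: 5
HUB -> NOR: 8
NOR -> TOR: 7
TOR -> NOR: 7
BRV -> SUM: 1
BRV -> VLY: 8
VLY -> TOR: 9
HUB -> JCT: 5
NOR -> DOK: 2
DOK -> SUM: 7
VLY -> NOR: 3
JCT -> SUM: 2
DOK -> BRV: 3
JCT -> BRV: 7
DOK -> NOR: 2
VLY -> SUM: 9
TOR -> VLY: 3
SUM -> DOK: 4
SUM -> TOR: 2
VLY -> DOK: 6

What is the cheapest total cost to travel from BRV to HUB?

$14

Candidate routes:
BRV → SUM → TOR → NOR → HUB: 1+2+7+7 = 17
BRV → SUM → TOR → VLY → NOR → HUB: 1+2+3+3+7 = 16
BRV → DOK → NOR → HUB: 8+2+7 = 17
BRV → SUM → DOK → NOR → HUB: 1+4+2+7 = 14
The minimum is $14 via BRV → SUM → DOK → NOR → HUB.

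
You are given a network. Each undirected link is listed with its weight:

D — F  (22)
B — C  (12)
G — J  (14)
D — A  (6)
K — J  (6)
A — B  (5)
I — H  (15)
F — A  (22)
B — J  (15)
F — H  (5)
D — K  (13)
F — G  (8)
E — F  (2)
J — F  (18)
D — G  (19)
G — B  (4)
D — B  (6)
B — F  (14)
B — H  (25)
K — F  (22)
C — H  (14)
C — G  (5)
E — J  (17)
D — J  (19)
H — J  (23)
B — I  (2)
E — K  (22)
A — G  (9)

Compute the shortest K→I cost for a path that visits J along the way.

23

Best K to J: K → J costing 6
Best J to I: J → B → I costing 17
Total via J: 6 + 17 = 23.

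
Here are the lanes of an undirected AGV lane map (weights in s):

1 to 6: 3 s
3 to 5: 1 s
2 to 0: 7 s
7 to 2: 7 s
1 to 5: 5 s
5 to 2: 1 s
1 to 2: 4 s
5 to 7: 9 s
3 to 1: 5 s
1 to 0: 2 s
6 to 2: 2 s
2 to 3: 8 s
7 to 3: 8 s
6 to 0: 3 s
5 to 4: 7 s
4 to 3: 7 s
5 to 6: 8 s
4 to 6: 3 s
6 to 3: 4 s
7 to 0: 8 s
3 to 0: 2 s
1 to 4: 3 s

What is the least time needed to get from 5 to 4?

Enumerating some paths:
5–1–4: 5+3 = 8
5–4: 7 = 7
5–2–6–4: 1+2+3 = 6
Cheapest is 5–2–6–4 at 6 s.

6 s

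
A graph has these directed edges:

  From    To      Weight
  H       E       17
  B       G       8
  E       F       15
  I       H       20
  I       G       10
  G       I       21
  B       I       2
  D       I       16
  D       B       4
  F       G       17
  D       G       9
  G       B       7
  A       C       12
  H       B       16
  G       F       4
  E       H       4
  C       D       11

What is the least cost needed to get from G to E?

46

Shortest distances from G:
G: 0
F: 4  (via G)
B: 7  (via G)
I: 9  (via B)
H: 29  (via I)
E: 46  (via H)
Shortest route: G → B → I → H → E = 46.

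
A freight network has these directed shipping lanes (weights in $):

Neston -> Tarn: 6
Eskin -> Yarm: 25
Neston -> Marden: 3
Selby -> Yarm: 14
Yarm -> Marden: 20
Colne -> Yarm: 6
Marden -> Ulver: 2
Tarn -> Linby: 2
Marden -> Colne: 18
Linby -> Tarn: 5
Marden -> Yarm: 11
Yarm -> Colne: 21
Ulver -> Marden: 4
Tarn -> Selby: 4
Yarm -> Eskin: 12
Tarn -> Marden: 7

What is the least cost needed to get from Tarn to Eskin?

Enumerating some paths:
Tarn - Marden - Colne - Yarm - Eskin: 7+18+6+12 = 43
Tarn - Selby - Yarm - Eskin: 4+14+12 = 30
The minimum is $30 via Tarn - Selby - Yarm - Eskin.

$30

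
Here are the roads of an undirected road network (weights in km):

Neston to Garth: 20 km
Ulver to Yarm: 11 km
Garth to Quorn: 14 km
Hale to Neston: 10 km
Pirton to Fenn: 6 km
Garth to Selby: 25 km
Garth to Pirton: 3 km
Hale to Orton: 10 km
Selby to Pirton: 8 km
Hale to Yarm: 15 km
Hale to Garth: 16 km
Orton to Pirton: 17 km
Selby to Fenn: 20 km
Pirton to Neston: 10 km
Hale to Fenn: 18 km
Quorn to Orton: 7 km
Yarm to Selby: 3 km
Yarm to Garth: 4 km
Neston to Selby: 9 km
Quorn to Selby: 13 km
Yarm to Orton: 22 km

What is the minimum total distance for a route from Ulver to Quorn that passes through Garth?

Best Ulver to Garth: Ulver–Yarm–Garth costing 15
Shortest Garth→Quorn: Garth–Quorn = 14
Total via Garth: 15 + 14 = 29 km.

29 km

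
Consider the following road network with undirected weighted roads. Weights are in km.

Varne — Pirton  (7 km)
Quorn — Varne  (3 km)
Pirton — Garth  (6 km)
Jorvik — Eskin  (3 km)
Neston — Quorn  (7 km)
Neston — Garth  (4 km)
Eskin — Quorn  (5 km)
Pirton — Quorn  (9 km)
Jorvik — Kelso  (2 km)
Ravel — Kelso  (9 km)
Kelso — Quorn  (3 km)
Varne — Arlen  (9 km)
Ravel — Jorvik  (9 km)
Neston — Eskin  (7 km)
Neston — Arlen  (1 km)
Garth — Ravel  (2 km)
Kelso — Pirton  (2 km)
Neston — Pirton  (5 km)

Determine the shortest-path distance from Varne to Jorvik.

8 km

Enumerating some paths:
Varne → Pirton → Kelso → Jorvik: 7+2+2 = 11
Varne → Quorn → Kelso → Jorvik: 3+3+2 = 8
The minimum is 8 km via Varne → Quorn → Kelso → Jorvik.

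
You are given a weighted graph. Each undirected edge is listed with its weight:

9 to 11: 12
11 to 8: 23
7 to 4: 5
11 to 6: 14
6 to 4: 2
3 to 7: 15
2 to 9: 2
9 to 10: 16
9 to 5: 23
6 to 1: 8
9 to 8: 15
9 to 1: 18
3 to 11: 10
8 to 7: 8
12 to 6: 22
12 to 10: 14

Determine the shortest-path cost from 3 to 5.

Candidate routes:
3–7–4–6–1–9–5: 15+5+2+8+18+23 = 71
3–11–9–5: 10+12+23 = 45
3–11–8–9–5: 10+23+15+23 = 71
3–7–8–9–5: 15+8+15+23 = 61
The minimum is 45 via 3–11–9–5.

45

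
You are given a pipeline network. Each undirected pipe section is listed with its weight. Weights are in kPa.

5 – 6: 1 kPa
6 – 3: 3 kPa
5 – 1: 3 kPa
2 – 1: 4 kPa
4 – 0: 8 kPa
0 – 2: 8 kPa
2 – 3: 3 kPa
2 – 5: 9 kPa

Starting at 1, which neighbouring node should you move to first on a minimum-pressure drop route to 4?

Enumerating some paths:
1 → 5 → 6 → 3 → 2 → 0 → 4: 3+1+3+3+8+8 = 26
1 → 2 → 0 → 4: 4+8+8 = 20
Cheapest is 1 → 2 → 0 → 4 at 20 kPa.
So from 1 the first move is to 2.

2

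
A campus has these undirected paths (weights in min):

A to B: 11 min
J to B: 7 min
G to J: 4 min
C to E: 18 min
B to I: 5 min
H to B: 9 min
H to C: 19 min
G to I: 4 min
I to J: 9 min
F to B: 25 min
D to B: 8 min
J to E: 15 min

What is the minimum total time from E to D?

30 min

Shortest distances from E:
E: 0
J: 15  (via E)
C: 18  (via E)
G: 19  (via J)
B: 22  (via J)
I: 23  (via G)
D: 30  (via B)
Shortest route: E–J–B–D = 30 min.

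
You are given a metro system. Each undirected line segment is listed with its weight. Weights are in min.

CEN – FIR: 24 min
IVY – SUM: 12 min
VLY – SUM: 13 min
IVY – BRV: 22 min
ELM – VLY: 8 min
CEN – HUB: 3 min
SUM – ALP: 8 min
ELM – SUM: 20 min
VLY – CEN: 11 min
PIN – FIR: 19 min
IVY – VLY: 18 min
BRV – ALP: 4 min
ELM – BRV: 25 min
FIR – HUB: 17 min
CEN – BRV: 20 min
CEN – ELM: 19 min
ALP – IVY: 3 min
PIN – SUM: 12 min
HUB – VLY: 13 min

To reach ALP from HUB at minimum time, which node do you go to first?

Enumerating some paths:
HUB → VLY → IVY → ALP: 13+18+3 = 34
HUB → VLY → SUM → ALP: 13+13+8 = 34
HUB → CEN → BRV → ALP: 3+20+4 = 27
Cheapest is HUB → CEN → BRV → ALP at 27 min.
So from HUB the first move is to CEN.

CEN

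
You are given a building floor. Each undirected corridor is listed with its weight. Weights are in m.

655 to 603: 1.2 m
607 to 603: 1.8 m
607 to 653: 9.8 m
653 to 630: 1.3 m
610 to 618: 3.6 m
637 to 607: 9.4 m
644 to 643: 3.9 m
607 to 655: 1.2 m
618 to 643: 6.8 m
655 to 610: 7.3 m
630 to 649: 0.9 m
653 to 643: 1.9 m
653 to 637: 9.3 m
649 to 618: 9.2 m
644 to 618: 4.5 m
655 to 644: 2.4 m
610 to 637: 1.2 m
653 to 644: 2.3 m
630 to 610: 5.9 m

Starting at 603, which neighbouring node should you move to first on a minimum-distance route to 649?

655

Candidate routes:
603 → 655 → 644 → 653 → 630 → 649: 1.2+2.4+2.3+1.3+0.9 = 8.1
603 → 607 → 655 → 644 → 653 → 630 → 649: 1.8+1.2+2.4+2.3+1.3+0.9 = 9.9
603 → 655 → 644 → 643 → 653 → 630 → 649: 1.2+2.4+3.9+1.9+1.3+0.9 = 11.6
Cheapest is 603 → 655 → 644 → 653 → 630 → 649 at 8.1 m.
So from 603 the first move is to 655.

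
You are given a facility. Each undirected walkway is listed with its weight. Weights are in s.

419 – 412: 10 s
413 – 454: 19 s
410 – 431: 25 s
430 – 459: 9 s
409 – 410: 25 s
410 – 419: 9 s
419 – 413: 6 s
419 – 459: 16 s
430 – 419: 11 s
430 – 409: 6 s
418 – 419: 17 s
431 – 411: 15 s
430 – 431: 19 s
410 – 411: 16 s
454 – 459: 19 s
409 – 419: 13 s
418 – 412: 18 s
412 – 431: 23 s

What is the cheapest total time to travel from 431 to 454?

47 s

Enumerating some paths:
431–430–459–454: 19+9+19 = 47
431–430–419–413–454: 19+11+6+19 = 55
Cheapest is 431–430–459–454 at 47 s.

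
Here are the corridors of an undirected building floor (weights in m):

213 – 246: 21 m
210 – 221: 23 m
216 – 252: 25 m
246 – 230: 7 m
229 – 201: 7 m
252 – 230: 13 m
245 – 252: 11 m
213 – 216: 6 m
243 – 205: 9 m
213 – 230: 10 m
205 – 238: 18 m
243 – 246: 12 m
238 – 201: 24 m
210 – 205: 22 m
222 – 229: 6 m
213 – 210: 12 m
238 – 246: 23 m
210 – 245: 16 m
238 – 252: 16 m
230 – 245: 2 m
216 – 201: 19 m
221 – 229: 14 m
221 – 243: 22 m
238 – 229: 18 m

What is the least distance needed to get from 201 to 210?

Compare a few routes:
201 → 216 → 213 → 210: 19+6+12 = 37
201 → 216 → 213 → 230 → 245 → 210: 19+6+10+2+16 = 53
201 → 238 → 205 → 210: 24+18+22 = 64
201 → 229 → 221 → 210: 7+14+23 = 44
The minimum is 37 m via 201 → 216 → 213 → 210.

37 m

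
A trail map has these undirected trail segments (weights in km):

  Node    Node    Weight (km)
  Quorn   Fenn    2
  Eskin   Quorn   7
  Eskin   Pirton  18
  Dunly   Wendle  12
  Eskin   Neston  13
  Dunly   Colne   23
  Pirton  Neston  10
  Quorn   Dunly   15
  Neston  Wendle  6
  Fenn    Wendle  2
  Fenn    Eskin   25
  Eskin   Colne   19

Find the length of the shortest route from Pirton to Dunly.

28 km

Settle nodes by increasing distance from Pirton:
Pirton: 0
Neston: 10  (via Pirton)
Wendle: 16  (via Neston)
Eskin: 18  (via Pirton)
Fenn: 18  (via Wendle)
Quorn: 20  (via Fenn)
Dunly: 28  (via Wendle)
Shortest route: Pirton–Neston–Wendle–Dunly = 28 km.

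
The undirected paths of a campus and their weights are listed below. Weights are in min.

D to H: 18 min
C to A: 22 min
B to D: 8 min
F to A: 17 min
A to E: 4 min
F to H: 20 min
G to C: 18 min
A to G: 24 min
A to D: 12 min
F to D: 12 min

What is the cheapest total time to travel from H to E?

Shortest distances from H:
H: 0
D: 18  (via H)
F: 20  (via H)
B: 26  (via D)
A: 30  (via D)
E: 34  (via A)
Shortest route: H → D → A → E = 34 min.

34 min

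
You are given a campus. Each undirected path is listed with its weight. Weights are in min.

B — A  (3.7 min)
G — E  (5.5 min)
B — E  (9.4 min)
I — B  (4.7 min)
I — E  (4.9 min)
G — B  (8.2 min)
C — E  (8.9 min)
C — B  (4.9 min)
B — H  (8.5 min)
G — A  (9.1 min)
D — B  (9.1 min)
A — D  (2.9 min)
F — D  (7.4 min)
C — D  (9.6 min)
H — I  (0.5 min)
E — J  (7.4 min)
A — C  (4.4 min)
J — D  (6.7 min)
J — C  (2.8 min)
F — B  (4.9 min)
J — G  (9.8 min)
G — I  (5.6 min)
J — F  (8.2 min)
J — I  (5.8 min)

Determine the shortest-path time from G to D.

Compare a few routes:
G → A → D: 9.1+2.9 = 12
G → B → A → D: 8.2+3.7+2.9 = 14.8
G → J → D: 9.8+6.7 = 16.5
G → I → B → A → D: 5.6+4.7+3.7+2.9 = 16.9
Cheapest is G → A → D at 12 min.

12 min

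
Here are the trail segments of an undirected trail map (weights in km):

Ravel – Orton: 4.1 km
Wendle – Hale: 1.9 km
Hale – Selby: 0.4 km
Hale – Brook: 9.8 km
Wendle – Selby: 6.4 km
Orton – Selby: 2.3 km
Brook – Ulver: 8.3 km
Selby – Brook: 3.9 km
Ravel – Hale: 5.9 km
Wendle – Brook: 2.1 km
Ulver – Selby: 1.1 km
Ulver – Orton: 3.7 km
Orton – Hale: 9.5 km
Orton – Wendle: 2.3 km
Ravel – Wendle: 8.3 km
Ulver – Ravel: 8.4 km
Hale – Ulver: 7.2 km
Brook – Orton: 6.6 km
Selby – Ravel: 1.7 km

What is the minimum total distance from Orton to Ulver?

3.4 km

Candidate routes:
Orton–Ulver: 3.7 = 3.7
Orton–Selby–Ulver: 2.3+1.1 = 3.4
The minimum is 3.4 km via Orton–Selby–Ulver.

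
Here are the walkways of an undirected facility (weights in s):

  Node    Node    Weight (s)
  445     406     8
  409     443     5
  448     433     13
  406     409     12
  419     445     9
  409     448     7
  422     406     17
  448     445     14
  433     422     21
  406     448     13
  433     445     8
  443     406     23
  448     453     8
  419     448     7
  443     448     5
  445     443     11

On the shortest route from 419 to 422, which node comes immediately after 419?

Compare a few routes:
419 - 445 - 406 - 422: 9+8+17 = 34
419 - 448 - 406 - 422: 7+13+17 = 37
Cheapest is 419 - 445 - 406 - 422 at 34 s.
So from 419 the first move is to 445.

445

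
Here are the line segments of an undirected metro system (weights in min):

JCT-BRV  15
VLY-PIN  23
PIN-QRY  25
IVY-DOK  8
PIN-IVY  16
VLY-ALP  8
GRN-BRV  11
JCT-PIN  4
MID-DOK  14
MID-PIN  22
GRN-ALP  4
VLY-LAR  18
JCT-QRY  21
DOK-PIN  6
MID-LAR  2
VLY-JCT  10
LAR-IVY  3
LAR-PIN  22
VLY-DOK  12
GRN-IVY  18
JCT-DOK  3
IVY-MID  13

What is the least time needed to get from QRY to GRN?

43 min

Compare a few routes:
QRY → JCT → BRV → GRN: 21+15+11 = 47
QRY → JCT → VLY → ALP → GRN: 21+10+8+4 = 43
QRY → JCT → DOK → VLY → ALP → GRN: 21+3+12+8+4 = 48
Cheapest is QRY → JCT → VLY → ALP → GRN at 43 min.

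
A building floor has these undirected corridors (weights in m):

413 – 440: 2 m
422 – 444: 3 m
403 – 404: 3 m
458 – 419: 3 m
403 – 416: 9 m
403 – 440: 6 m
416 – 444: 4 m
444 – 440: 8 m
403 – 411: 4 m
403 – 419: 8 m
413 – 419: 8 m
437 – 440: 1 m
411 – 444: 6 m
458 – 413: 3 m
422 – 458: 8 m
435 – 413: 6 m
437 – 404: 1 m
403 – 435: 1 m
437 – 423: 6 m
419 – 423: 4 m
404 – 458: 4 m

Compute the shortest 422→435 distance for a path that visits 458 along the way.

Best 422 to 458: 422 → 458 costing 8
Shortest 458→435: 458 → 404 → 403 → 435 = 8
Total via 458: 8 + 8 = 16 m.

16 m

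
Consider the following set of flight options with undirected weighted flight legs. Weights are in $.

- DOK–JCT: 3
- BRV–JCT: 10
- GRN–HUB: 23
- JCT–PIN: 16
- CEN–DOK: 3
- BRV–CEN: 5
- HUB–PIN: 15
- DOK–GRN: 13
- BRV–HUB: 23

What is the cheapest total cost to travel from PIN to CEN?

Settle nodes by increasing distance from PIN:
PIN: 0
HUB: 15  (via PIN)
JCT: 16  (via PIN)
DOK: 19  (via JCT)
CEN: 22  (via DOK)
Shortest route: PIN–JCT–DOK–CEN = $22.

$22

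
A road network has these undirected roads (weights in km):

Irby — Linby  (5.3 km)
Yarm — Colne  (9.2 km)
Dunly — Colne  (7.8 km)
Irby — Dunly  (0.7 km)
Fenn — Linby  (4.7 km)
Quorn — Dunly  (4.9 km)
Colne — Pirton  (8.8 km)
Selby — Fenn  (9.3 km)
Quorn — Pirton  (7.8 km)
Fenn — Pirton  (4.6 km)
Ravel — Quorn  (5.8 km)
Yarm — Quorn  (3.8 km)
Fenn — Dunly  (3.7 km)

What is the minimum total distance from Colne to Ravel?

18.5 km

Candidate routes:
Colne → Pirton → Fenn → Dunly → Quorn → Ravel: 8.8+4.6+3.7+4.9+5.8 = 27.8
Colne → Dunly → Quorn → Ravel: 7.8+4.9+5.8 = 18.5
Colne → Yarm → Quorn → Ravel: 9.2+3.8+5.8 = 18.8
Colne → Pirton → Quorn → Ravel: 8.8+7.8+5.8 = 22.4
The minimum is 18.5 km via Colne → Dunly → Quorn → Ravel.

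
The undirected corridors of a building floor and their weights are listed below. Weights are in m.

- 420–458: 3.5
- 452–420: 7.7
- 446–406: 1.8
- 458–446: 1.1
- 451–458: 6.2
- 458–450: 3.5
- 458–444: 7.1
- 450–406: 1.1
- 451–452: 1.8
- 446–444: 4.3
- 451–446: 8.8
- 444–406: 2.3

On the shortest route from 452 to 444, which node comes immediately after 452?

Compare a few routes:
452 → 451 → 458 → 446 → 444: 1.8+6.2+1.1+4.3 = 13.4
452 → 451 → 446 → 406 → 444: 1.8+8.8+1.8+2.3 = 14.7
452 → 451 → 458 → 446 → 406 → 444: 1.8+6.2+1.1+1.8+2.3 = 13.2
452 → 451 → 458 → 450 → 406 → 444: 1.8+6.2+3.5+1.1+2.3 = 14.9
Cheapest is 452 → 451 → 458 → 446 → 406 → 444 at 13.2 m.
So from 452 the first move is to 451.

451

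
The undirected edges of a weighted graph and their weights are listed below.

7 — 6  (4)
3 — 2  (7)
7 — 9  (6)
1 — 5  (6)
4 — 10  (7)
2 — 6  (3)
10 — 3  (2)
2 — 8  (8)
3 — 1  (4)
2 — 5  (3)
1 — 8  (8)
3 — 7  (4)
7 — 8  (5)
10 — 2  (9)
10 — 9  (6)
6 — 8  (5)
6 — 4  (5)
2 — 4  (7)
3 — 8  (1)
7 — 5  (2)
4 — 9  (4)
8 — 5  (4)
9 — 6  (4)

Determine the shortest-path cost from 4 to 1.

Settle nodes by increasing distance from 4:
4: 0
9: 4  (via 4)
6: 5  (via 4)
2: 7  (via 4)
10: 7  (via 4)
3: 9  (via 10)
7: 9  (via 6)
5: 10  (via 2)
8: 10  (via 6)
1: 13  (via 3)
Shortest route: 4–10–3–1 = 13.

13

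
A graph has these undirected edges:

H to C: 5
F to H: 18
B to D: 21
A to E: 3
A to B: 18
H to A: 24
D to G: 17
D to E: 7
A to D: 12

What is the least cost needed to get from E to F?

Shortest distances from E:
E: 0
A: 3  (via E)
D: 7  (via E)
B: 21  (via A)
G: 24  (via D)
H: 27  (via A)
C: 32  (via H)
F: 45  (via H)
Shortest route: E–A–H–F = 45.

45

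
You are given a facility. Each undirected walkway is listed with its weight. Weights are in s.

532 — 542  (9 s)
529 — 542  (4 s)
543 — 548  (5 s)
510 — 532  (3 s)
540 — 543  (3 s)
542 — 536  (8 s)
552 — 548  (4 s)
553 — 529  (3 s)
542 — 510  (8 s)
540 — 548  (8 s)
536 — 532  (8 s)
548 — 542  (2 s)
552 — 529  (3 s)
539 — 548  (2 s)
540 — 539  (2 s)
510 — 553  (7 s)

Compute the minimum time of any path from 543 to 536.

15 s

Running Dijkstra from 543:
543: 0
540: 3  (via 543)
548: 5  (via 543)
539: 5  (via 540)
542: 7  (via 548)
552: 9  (via 548)
529: 11  (via 542)
553: 14  (via 529)
536: 15  (via 542)
Shortest route: 543 → 548 → 542 → 536 = 15 s.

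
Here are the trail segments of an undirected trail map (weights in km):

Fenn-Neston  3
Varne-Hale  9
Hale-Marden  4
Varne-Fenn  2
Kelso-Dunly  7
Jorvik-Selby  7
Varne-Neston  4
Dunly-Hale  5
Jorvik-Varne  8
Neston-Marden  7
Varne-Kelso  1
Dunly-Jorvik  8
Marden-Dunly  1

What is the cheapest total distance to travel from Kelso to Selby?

16 km

Enumerating some paths:
Kelso → Dunly → Jorvik → Selby: 7+8+7 = 22
Kelso → Varne → Jorvik → Selby: 1+8+7 = 16
Cheapest is Kelso → Varne → Jorvik → Selby at 16 km.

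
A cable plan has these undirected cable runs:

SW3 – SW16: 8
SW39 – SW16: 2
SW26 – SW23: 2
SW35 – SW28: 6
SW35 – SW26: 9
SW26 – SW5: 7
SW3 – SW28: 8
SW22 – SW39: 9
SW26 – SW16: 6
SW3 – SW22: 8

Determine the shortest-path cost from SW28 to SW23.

17

Running Dijkstra from SW28:
SW28: 0
SW35: 6  (via SW28)
SW3: 8  (via SW28)
SW26: 15  (via SW35)
SW16: 16  (via SW3)
SW22: 16  (via SW3)
SW23: 17  (via SW26)
Shortest route: SW28–SW35–SW26–SW23 = 17.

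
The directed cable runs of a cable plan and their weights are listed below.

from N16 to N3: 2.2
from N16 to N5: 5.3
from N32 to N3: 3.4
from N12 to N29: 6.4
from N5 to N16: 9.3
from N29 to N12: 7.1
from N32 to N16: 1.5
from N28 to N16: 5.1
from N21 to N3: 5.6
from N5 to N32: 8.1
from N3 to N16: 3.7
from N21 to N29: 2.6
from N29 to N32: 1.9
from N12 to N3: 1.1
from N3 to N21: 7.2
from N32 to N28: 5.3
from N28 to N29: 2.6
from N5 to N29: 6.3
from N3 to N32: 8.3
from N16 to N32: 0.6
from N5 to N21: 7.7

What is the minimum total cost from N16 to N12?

Shortest distances from N16:
N16: 0
N32: 0.6  (via N16)
N3: 2.2  (via N16)
N5: 5.3  (via N16)
N28: 5.9  (via N32)
N29: 8.5  (via N28)
N21: 9.4  (via N3)
N12: 15.6  (via N29)
Shortest route: N16–N32–N28–N29–N12 = 15.6.

15.6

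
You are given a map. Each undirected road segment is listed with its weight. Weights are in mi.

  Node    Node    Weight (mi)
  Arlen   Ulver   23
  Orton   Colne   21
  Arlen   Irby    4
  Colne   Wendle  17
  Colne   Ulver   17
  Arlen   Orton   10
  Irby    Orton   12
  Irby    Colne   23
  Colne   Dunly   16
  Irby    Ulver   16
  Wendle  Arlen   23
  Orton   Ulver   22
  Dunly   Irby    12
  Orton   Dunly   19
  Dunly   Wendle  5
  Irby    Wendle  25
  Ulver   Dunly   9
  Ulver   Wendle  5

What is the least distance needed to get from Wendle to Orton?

24 mi

Settle nodes by increasing distance from Wendle:
Wendle: 0
Dunly: 5  (via Wendle)
Ulver: 5  (via Wendle)
Colne: 17  (via Wendle)
Irby: 17  (via Dunly)
Arlen: 21  (via Irby)
Orton: 24  (via Dunly)
Shortest route: Wendle–Dunly–Orton = 24 mi.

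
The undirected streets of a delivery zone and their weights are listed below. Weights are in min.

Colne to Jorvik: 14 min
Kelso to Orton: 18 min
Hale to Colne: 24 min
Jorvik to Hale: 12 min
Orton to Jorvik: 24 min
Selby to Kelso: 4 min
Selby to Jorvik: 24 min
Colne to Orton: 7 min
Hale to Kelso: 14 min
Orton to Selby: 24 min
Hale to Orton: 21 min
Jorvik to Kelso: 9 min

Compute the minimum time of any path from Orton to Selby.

Settle nodes by increasing distance from Orton:
Orton: 0
Colne: 7  (via Orton)
Kelso: 18  (via Orton)
Jorvik: 21  (via Colne)
Hale: 21  (via Orton)
Selby: 22  (via Kelso)
Shortest route: Orton → Kelso → Selby = 22 min.

22 min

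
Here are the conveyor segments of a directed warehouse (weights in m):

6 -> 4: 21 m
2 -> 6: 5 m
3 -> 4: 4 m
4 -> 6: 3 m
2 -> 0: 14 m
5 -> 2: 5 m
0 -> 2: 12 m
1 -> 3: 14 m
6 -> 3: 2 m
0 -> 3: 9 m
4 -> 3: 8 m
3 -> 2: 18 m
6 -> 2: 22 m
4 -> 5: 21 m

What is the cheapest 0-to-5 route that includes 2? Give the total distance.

44 m

Shortest 0→2: 0–2 = 12
Best 2 to 5: 2–6–3–4–5 costing 32
Total via 2: 12 + 32 = 44 m.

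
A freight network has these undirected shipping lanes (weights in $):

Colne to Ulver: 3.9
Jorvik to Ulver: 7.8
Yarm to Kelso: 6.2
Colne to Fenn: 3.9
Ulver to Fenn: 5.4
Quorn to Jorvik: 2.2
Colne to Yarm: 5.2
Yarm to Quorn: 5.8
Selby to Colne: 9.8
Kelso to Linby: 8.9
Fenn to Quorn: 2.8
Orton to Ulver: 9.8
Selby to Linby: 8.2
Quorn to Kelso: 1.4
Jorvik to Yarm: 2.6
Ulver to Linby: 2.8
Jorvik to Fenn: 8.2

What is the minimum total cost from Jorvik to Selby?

$17.6

Settle nodes by increasing distance from Jorvik:
Jorvik: 0
Quorn: 2.2  (via Jorvik)
Yarm: 2.6  (via Jorvik)
Kelso: 3.6  (via Quorn)
Fenn: 5  (via Quorn)
Colne: 7.8  (via Yarm)
Ulver: 7.8  (via Jorvik)
Linby: 10.6  (via Ulver)
Orton: 17.6  (via Ulver)
Selby: 17.6  (via Colne)
Shortest route: Jorvik → Yarm → Colne → Selby = $17.6.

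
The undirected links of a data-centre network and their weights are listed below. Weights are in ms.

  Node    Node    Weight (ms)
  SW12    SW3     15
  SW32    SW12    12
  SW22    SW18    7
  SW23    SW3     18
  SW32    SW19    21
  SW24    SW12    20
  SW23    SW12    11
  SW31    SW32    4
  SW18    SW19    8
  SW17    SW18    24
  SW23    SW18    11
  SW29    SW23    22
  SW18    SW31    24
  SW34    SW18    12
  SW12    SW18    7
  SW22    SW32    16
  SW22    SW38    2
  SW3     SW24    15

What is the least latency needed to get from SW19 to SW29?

41 ms

Enumerating some paths:
SW19 - SW18 - SW12 - SW23 - SW29: 8+7+11+22 = 48
SW19 - SW32 - SW12 - SW23 - SW29: 21+12+11+22 = 66
SW19 - SW18 - SW23 - SW29: 8+11+22 = 41
SW19 - SW18 - SW12 - SW3 - SW23 - SW29: 8+7+15+18+22 = 70
The minimum is 41 ms via SW19 - SW18 - SW23 - SW29.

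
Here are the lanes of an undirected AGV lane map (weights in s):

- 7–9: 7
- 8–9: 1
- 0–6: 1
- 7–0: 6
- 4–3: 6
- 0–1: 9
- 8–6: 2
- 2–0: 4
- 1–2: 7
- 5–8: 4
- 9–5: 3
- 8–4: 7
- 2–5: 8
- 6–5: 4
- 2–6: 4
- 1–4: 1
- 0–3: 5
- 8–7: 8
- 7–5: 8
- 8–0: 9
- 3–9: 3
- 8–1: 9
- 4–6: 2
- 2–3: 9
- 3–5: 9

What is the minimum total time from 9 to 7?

Settle nodes by increasing distance from 9:
9: 0
8: 1  (via 9)
3: 3  (via 9)
5: 3  (via 9)
6: 3  (via 8)
0: 4  (via 6)
4: 5  (via 6)
1: 6  (via 4)
2: 7  (via 6)
7: 7  (via 9)
Shortest route: 9 → 7 = 7 s.

7 s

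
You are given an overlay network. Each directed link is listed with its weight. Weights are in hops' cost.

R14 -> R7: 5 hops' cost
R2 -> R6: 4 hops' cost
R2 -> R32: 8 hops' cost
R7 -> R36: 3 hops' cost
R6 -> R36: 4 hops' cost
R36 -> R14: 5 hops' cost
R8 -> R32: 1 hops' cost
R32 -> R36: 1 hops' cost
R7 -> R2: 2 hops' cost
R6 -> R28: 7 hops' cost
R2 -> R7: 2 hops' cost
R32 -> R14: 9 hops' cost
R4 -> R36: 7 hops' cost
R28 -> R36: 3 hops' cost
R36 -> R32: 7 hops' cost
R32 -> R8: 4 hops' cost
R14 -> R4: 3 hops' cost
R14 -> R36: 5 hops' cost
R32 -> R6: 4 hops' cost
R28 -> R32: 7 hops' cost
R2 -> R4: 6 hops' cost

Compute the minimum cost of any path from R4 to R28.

Settle nodes by increasing distance from R4:
R4: 0
R36: 7  (via R4)
R14: 12  (via R36)
R32: 14  (via R36)
R7: 17  (via R14)
R6: 18  (via R32)
R8: 18  (via R32)
R2: 19  (via R7)
R28: 25  (via R6)
Shortest route: R4 → R36 → R32 → R6 → R28 = 25 hops' cost.

25 hops' cost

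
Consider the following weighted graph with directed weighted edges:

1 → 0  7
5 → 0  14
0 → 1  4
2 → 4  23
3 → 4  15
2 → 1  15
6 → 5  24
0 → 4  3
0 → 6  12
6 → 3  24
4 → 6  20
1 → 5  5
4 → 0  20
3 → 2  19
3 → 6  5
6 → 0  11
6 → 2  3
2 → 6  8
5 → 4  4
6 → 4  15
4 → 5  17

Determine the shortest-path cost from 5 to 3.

48

Candidate routes:
5 → 0 → 6 → 3: 14+12+24 = 50
5 → 4 → 6 → 3: 4+20+24 = 48
5 → 4 → 0 → 6 → 3: 4+20+12+24 = 60
5 → 0 → 4 → 6 → 3: 14+3+20+24 = 61
Cheapest is 5 → 4 → 6 → 3 at 48.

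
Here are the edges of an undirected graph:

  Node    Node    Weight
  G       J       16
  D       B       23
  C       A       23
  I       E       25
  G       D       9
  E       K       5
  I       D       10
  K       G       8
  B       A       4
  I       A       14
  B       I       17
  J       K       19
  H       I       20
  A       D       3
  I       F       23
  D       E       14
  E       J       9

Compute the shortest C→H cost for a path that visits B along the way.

64

Best C to B: C → A → B costing 27
Best B to H: B → I → H costing 37
Total via B: 27 + 37 = 64.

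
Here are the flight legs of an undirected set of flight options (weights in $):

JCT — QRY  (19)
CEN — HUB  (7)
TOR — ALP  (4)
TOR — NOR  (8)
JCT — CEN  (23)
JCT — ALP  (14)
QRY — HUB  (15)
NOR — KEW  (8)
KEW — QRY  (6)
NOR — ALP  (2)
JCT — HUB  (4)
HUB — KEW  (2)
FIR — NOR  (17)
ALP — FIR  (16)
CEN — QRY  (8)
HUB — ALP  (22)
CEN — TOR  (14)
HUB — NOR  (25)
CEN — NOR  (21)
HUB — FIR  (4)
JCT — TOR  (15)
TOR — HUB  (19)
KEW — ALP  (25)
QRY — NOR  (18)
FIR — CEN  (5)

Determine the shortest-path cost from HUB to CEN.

$7

Enumerating some paths:
HUB - FIR - CEN: 4+5 = 9
HUB - CEN: 7 = 7
HUB - KEW - QRY - CEN: 2+6+8 = 16
The minimum is $7 via HUB - CEN.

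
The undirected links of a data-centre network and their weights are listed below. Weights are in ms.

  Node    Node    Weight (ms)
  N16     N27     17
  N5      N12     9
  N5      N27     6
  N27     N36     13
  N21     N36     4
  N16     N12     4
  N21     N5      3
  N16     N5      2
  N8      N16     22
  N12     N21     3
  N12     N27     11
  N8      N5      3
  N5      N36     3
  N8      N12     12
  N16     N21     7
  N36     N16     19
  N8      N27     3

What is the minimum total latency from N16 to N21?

Shortest distances from N16:
N16: 0
N5: 2  (via N16)
N12: 4  (via N16)
N8: 5  (via N5)
N21: 5  (via N5)
Shortest route: N16 → N5 → N21 = 5 ms.

5 ms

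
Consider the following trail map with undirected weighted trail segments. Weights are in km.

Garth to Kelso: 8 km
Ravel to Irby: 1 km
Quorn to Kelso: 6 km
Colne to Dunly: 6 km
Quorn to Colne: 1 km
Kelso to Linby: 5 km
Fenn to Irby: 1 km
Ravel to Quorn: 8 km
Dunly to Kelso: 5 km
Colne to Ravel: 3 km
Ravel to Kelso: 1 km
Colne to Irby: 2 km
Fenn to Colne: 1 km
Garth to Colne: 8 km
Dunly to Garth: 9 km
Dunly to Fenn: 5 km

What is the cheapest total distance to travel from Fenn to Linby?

Candidate routes:
Fenn - Colne - Irby - Ravel - Kelso - Linby: 1+2+1+1+5 = 10
Fenn - Colne - Ravel - Kelso - Linby: 1+3+1+5 = 10
Fenn - Irby - Colne - Ravel - Kelso - Linby: 1+2+3+1+5 = 12
Fenn - Irby - Ravel - Kelso - Linby: 1+1+1+5 = 8
Cheapest is Fenn - Irby - Ravel - Kelso - Linby at 8 km.

8 km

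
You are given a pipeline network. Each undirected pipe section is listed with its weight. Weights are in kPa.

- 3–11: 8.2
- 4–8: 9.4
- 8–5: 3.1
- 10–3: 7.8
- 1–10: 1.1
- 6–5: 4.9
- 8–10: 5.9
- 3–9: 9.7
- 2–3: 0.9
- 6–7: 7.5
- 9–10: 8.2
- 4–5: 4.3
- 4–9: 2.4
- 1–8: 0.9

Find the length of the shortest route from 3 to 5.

12.9 kPa

Compare a few routes:
3 → 10 → 1 → 8 → 5: 7.8+1.1+0.9+3.1 = 12.9
3 → 10 → 8 → 5: 7.8+5.9+3.1 = 16.8
3 → 10 → 9 → 4 → 5: 7.8+8.2+2.4+4.3 = 22.7
3 → 9 → 4 → 5: 9.7+2.4+4.3 = 16.4
The minimum is 12.9 kPa via 3 → 10 → 1 → 8 → 5.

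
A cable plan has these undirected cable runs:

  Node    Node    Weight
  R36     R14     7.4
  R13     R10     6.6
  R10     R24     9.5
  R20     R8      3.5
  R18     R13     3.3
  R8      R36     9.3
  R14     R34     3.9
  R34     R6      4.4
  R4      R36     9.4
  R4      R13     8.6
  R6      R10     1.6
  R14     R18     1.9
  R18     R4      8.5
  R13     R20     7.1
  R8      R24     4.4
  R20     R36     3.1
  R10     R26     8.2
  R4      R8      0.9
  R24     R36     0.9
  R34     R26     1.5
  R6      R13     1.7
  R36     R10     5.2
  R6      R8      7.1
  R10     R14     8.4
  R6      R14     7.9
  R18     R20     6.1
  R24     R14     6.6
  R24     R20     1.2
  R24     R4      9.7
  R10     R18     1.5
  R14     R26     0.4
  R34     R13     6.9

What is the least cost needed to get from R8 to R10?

Enumerating some paths:
R8 - R4 - R18 - R10: 0.9+8.5+1.5 = 10.9
R8 - R20 - R24 - R36 - R10: 3.5+1.2+0.9+5.2 = 10.8
R8 - R6 - R10: 7.1+1.6 = 8.7
R8 - R24 - R36 - R10: 4.4+0.9+5.2 = 10.5
The minimum is 8.7 via R8 - R6 - R10.

8.7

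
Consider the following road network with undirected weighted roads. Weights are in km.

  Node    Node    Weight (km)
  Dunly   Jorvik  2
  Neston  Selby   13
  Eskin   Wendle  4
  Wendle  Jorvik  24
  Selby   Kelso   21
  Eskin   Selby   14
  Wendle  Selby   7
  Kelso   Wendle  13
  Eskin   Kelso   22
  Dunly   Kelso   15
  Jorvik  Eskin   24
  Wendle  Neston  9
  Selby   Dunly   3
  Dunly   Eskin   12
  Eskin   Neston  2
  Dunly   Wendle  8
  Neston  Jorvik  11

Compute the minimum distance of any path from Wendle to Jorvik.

Running Dijkstra from Wendle:
Wendle: 0
Eskin: 4  (via Wendle)
Neston: 6  (via Eskin)
Selby: 7  (via Wendle)
Dunly: 8  (via Wendle)
Jorvik: 10  (via Dunly)
Shortest route: Wendle → Dunly → Jorvik = 10 km.

10 km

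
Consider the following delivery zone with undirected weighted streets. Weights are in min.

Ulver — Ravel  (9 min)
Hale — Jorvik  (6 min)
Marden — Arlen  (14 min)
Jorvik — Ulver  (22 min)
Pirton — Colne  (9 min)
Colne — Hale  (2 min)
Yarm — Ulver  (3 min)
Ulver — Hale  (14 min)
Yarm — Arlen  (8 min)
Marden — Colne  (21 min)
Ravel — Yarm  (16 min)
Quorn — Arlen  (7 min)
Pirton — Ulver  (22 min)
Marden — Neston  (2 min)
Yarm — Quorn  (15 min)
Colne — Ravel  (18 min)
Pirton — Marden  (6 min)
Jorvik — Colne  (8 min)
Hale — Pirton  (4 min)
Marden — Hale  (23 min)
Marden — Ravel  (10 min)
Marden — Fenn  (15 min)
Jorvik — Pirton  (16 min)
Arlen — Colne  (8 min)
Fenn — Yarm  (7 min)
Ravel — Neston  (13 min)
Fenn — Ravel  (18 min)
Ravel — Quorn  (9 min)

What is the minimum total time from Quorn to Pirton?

21 min

Candidate routes:
Quorn - Arlen - Colne - Pirton: 7+8+9 = 24
Quorn - Arlen - Colne - Hale - Pirton: 7+8+2+4 = 21
Cheapest is Quorn - Arlen - Colne - Hale - Pirton at 21 min.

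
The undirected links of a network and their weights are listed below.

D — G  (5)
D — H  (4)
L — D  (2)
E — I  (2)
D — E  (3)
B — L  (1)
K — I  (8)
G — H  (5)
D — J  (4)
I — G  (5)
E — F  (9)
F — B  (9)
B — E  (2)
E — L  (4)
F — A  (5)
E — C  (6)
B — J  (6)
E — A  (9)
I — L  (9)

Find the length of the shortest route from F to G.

Enumerating some paths:
F–B–L–D–G: 9+1+2+5 = 17
F–E–D–G: 9+3+5 = 17
F–E–I–G: 9+2+5 = 16
The minimum is 16 via F–E–I–G.

16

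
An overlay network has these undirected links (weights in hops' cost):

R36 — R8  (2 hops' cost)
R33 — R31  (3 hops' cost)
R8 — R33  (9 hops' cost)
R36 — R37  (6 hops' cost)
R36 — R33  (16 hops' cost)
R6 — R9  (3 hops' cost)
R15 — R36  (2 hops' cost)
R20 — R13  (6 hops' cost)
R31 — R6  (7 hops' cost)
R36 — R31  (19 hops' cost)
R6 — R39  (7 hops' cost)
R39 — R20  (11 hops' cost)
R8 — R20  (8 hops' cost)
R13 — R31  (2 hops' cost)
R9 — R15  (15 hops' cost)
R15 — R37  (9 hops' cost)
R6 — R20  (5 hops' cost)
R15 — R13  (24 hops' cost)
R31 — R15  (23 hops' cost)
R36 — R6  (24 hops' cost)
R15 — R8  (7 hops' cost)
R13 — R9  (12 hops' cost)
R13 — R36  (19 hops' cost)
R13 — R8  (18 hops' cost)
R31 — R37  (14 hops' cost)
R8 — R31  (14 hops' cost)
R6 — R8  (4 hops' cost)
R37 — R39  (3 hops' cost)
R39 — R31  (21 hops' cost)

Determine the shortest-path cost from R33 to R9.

13 hops' cost

Candidate routes:
R33 → R31 → R6 → R9: 3+7+3 = 13
R33 → R31 → R13 → R9: 3+2+12 = 17
R33 → R8 → R6 → R9: 9+4+3 = 16
R33 → R31 → R13 → R20 → R6 → R9: 3+2+6+5+3 = 19
The minimum is 13 hops' cost via R33 → R31 → R6 → R9.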